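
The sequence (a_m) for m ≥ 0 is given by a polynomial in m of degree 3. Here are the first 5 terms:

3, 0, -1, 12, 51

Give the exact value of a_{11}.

2060

1st diffs: -3, -1, 13, 39.
2nd diffs: 2, 14, 26.
3rd diffs: 12, 12 (constant).
Newton forward-difference form: a_m = 3 + (-3)·C(m,1) + 2·C(m,2) + 12·C(m,3).
At m = 11: m = 11, so a_{11} = 3 - 33 + 110 + 1980 = 2060.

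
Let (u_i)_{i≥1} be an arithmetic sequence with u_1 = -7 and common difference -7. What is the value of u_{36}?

-252

u_i = -7 + (i - 1)·(-7).
u_{36} = -7 + 35·(-7) = -252.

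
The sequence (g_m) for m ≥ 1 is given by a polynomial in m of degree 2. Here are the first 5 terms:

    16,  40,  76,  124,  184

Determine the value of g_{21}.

1st diffs: 24, 36, 48, 60.
2nd diffs: 12, 12, 12 (constant).
Newton forward-difference form: g_m = 16 + 24·C(m-1,1) + 12·C(m-1,2).
At m = 21: m-1 = 20, so g_{21} = 16 + 480 + 2280 = 2776.

2776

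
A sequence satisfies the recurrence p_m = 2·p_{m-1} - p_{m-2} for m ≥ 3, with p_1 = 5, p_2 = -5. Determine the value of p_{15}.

-135

p_3 = -15  p_4 = -25  p_5 = -35  …  p_{12} = -105  p_{13} = -115  p_{14} = -125  p_{15} = -135.
(Characteristic roots are 1 and 1.)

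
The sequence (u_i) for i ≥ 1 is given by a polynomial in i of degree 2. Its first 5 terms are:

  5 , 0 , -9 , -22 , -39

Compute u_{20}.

-774

1st diffs: -5, -9, -13, -17.
2nd diffs: -4, -4, -4 (constant).
So u_i = -2i^2 + i + 6.
Evaluating at i = 20 gives u_{20} = -774.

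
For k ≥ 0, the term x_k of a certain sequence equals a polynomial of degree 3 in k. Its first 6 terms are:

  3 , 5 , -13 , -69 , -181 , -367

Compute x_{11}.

-4045

1st diffs: 2, -18, -56, -112, -186.
2nd diffs: -20, -38, -56, -74.
3rd diffs: -18, -18, -18 (constant).
So x_k = -3k^3 - k^2 + 6k + 3.
Evaluating at k = 11 gives x_{11} = -4045.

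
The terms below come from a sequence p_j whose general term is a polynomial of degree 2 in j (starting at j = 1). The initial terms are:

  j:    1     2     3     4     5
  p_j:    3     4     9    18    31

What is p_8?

1st diffs: 1, 5, 9, 13.
2nd diffs: 4, 4, 4 (constant).
So p_j = 2j^2 - 5j + 6.
Evaluating at j = 8 gives p_8 = 94.

94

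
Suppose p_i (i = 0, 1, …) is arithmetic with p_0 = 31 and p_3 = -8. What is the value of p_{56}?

-697

Common difference d = (-8 - 31) / (3 - 0) = -13.
p_i = 31 + (i - 0)·(-13).
p_{56} = 31 + 56·(-13) = -697.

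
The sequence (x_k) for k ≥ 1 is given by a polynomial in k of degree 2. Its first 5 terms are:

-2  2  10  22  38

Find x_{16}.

478

1st diffs: 4, 8, 12, 16.
2nd diffs: 4, 4, 4 (constant).
So x_k = 2k^2 - 2k - 2.
Evaluating at k = 16 gives x_{16} = 478.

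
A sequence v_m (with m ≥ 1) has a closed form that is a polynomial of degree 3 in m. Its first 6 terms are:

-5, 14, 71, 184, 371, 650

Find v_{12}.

1st diffs: 19, 57, 113, 187, 279.
2nd diffs: 38, 56, 74, 92.
3rd diffs: 18, 18, 18 (constant).
So v_m = 3m^3 + m^2 - 5m - 4.
Evaluating at m = 12 gives v_{12} = 5264.

5264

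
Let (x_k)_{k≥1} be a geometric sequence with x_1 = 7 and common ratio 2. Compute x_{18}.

x_k = 7·2^(k-1).
x_{18} = 7·2^17 = 917504.

917504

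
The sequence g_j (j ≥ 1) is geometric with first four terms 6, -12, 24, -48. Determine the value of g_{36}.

Common ratio r = -2.
g_j = 6·(-2)^(j-1).
g_{36} = 6·(-2)^35 = -206158430208.

-206158430208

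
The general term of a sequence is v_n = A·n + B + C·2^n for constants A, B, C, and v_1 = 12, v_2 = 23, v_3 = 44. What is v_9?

2570

Plug in n = 1, 2, 3: A + B + 2C = 12; 2A + B + 4C = 23; 3A + B + 8C = 44.
Subtracting the first from the second: A + 2C = 11.
Subtracting the second from the third: A + 4C = 21.
Solving: C = 5, A = 1, then B = 1.
Hence v_9 = 1·9 + 1 + 5·512 = 2570.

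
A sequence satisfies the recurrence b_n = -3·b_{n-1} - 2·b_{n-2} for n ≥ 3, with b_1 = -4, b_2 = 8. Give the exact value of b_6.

128

Step forward from the initial values:
b_3 = -16;  b_4 = 32;  b_5 = -64;  b_6 = 128.
(Characteristic roots are -1 and -2.)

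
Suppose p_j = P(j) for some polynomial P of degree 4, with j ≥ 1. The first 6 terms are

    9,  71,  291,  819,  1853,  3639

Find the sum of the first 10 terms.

1st diffs: 62, 220, 528, 1034, 1786.
2nd diffs: 158, 308, 506, 752.
3rd diffs: 150, 198, 246.
4th diffs: 48, 48 (constant).
So p_j = 2j^4 + 5j^3 - j^2 + 3.
Continuing: 6471, 10691, 16689, 24903.
Summing j = 1..10 (10 terms) gives 65436.

65436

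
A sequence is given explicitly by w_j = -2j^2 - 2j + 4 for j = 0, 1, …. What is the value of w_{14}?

-416

w_{14} = -2·14^2 - 2·14 + 4 = -416.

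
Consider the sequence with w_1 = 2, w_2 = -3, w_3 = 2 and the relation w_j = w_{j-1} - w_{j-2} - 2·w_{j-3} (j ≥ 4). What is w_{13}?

Step forward from the initial values:
w_4 = 1;  w_5 = 5;  w_6 = 0;  w_7 = -7;  w_8 = -17;  w_9 = -10;  w_{10} = 21;  w_{11} = 65;  w_{12} = 64;  w_{13} = -43.

-43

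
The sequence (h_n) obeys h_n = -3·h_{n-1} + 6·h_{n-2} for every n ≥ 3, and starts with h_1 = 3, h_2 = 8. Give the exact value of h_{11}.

-1725786

Iterate the recurrence:
h_3 = -6, h_4 = 66, h_5 = -234, h_6 = 1098, h_7 = -4698, h_8 = 20682, h_9 = -90234, h_{10} = 394794, h_{11} = -1725786.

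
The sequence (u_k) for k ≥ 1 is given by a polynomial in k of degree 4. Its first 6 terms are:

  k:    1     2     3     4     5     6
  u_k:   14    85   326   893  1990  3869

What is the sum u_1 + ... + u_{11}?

1st diffs: 71, 241, 567, 1097, 1879.
2nd diffs: 170, 326, 530, 782.
3rd diffs: 156, 204, 252.
4th diffs: 48, 48 (constant).
So u_k = 2k^4 + 6k^3 - k^2 + 2k + 5.
Continuing: …, 6830, 11221, 17438, 25925, …, u_{11} = 37174.
Summing k = 1..11 (11 terms) gives 105765.

105765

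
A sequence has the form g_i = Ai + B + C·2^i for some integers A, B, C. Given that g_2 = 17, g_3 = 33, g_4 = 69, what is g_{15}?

Plug in i = 2, 3, 4: 2A + B + 4C = 17; 3A + B + 8C = 33; 4A + B + 16C = 69.
Subtracting the first from the second: A + 4C = 16.
Subtracting the second from the third: A + 8C = 36.
Solving: C = 5, A = -4, then B = 5.
Hence g_{15} = -4·15 + 5 + 5·32768 = 163785.

163785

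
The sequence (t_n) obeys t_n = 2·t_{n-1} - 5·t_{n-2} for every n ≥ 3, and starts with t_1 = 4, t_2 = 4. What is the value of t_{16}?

-434764

Iterate the recurrence:
t_3 = -12;  t_4 = -44;  t_5 = -28;  …;  t_{13} = 47012;  t_{14} = -35356;  t_{15} = -305772;  t_{16} = -434764.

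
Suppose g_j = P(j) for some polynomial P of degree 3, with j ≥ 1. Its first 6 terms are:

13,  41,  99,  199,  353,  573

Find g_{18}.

12729

1st diffs: 28, 58, 100, 154, 220.
2nd diffs: 30, 42, 54, 66.
3rd diffs: 12, 12, 12 (constant).
Newton forward-difference form: g_j = 13 + 28·C(j-1,1) + 30·C(j-1,2) + 12·C(j-1,3).
At j = 18: j-1 = 17, so g_{18} = 13 + 476 + 4080 + 8160 = 12729.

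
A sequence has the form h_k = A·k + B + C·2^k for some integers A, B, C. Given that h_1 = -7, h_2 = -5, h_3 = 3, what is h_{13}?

24515

Plug in k = 1, 2, 3: A + B + 2C = -7; 2A + B + 4C = -5; 3A + B + 8C = 3.
Subtracting the first from the second: A + 2C = 2.
Subtracting the second from the third: A + 4C = 8.
Solving: C = 3, A = -4, then B = -9.
So h_k = -4·k + (-9) + 3·2^k; at k=13 this is 24515.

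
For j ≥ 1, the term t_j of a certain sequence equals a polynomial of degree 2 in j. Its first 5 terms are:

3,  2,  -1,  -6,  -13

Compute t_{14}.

-166

1st diffs: -1, -3, -5, -7.
2nd diffs: -2, -2, -2 (constant).
Newton forward-difference form: t_j = 3 + (-1)·C(j-1,1) + (-2)·C(j-1,2).
At j = 14: j-1 = 13, so t_{14} = 3 - 13 - 156 = -166.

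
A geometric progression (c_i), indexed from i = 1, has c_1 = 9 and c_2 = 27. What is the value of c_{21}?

31381059609

Common ratio r = 3.
c_i = 9·3^(i-1).
c_{21} = 9·3^20 = 31381059609.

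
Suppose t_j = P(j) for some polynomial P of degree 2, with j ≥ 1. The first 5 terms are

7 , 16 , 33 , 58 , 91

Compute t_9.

303

1st diffs: 9, 17, 25, 33.
2nd diffs: 8, 8, 8 (constant).
So t_j = 4j^2 - 3j + 6.
Evaluating at j = 9 gives t_9 = 303.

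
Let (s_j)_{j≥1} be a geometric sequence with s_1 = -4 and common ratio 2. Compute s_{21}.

s_j = (-4)·2^(j-1).
s_{21} = (-4)·2^20 = -4194304.

-4194304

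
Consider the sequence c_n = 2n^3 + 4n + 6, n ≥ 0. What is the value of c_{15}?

6816

c_{15} = 2·15^3 + 4·15 + 6 = 6816.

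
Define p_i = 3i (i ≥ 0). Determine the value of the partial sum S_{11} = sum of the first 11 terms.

Over i = 0..10: Σi = 55.
Total = (3)·55 = 165.

165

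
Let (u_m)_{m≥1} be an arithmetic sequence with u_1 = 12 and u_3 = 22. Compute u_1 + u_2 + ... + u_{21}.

1302

Common difference d = (22 - 12) / (3 - 1) = 5.
u_m = 12 + (m - 1)·5.
u_{21} = 112; S = 21·(12 + 112)/2 = 1302.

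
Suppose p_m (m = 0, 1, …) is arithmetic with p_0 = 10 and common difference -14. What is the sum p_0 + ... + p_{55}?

p_m = 10 + (m - 0)·(-14).
p_{55} = -760; S = 56·(10 + (-760))/2 = -21000.

-21000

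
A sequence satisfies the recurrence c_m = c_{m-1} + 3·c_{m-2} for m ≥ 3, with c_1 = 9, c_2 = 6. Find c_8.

c_3 = 33  c_4 = 51  c_5 = 150  c_6 = 303  c_7 = 753  c_8 = 1662.

1662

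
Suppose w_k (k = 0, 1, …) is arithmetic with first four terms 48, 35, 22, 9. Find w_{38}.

-446

Common difference d = -13.
w_k = 48 + (k - 0)·(-13).
w_{38} = 48 + 38·(-13) = -446.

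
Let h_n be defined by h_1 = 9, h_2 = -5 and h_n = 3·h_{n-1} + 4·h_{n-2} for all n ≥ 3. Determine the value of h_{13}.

13421781

Applying the relation repeatedly:
h_3 = 21;  h_4 = 43;  h_5 = 213;  …;  h_{10} = 209707;  h_{11} = 838869;  h_{12} = 3355435;  h_{13} = 13421781.
(Characteristic roots are 4 and -1.)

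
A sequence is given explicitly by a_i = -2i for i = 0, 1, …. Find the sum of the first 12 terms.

-132

Over i = 0..11: Σi = 66.
Total = (-2)·66 = -132.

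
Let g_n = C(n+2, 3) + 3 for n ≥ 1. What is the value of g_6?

59

C(8, 3) = 56, so g_6 = 59.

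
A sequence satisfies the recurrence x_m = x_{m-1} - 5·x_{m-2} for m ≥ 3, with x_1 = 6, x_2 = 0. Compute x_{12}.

Iterate the recurrence:
x_3 = -30, x_4 = -30, x_5 = 120, x_6 = 270, x_7 = -330, x_8 = -1680, x_9 = -30, x_{10} = 8370, x_{11} = 8520, x_{12} = -33330.

-33330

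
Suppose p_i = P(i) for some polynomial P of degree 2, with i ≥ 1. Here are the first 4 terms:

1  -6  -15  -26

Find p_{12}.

1st diffs: -7, -9, -11.
2nd diffs: -2, -2 (constant).
Newton forward-difference form: p_i = 1 + (-7)·C(i-1,1) + (-2)·C(i-1,2).
At i = 12: i-1 = 11, so p_{12} = 1 - 77 - 110 = -186.

-186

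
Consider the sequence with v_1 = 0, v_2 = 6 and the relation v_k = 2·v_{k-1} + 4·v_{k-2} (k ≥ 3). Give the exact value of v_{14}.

5726208

Iterate the recurrence:
v_3 = 12  v_4 = 48  v_5 = 144  …  v_{11} = 168960  v_{12} = 546816  v_{13} = 1769472  v_{14} = 5726208.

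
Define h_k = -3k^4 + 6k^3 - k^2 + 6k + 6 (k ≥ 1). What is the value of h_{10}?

-24034

h_{10} = -3·10^4 + 6·10^3 - 1·10^2 + 6·10 + 6 = -24034.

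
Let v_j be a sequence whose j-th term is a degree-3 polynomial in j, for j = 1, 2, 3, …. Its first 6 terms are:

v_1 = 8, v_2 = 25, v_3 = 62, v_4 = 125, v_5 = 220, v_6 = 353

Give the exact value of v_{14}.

3505

1st diffs: 17, 37, 63, 95, 133.
2nd diffs: 20, 26, 32, 38.
3rd diffs: 6, 6, 6 (constant).
So v_j = j^3 + 4j^2 - 2j + 5.
Evaluating at j = 14 gives v_{14} = 3505.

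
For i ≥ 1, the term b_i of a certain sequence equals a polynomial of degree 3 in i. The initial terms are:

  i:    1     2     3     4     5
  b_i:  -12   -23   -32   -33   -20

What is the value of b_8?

163

1st diffs: -11, -9, -1, 13.
2nd diffs: 2, 8, 14.
3rd diffs: 6, 6 (constant).
So b_i = i^3 - 5i^2 - 3i - 5.
Evaluating at i = 8 gives b_8 = 163.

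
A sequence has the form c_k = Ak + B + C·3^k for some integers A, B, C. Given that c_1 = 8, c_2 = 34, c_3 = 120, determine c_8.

32770

Write the equations: A + B + 3C = 8; 2A + B + 9C = 34; 3A + B + 27C = 120.
Subtracting the first from the second: A + 6C = 26.
Subtracting the second from the third: A + 18C = 86.
Solving: C = 5, A = -4, then B = -3.
So c_k = -4·k + (-3) + 5·3^k; at k=8 this is 32770.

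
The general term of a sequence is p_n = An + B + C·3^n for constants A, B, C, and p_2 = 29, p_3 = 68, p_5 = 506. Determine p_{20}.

The three given values yield: 2A + B + 9C = 29; 3A + B + 27C = 68; 5A + B + 243C = 506.
Subtracting the first from the second: A + 18C = 39.
Subtracting the second from the third: 2A + 216C = 438.
Solving: C = 2, A = 3, then B = 5.
So p_n = 3·n + 5 + 2·3^n; at n=20 this is 6973568867.

6973568867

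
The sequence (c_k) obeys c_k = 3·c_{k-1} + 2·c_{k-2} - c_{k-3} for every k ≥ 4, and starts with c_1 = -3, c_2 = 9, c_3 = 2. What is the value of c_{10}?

Applying the relation repeatedly:
c_4 = 27; c_5 = 76; c_6 = 280; c_7 = 965; c_8 = 3379; c_9 = 11787; c_{10} = 41154.

41154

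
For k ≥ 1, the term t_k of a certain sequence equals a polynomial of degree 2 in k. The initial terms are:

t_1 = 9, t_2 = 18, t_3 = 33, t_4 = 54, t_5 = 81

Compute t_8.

1st diffs: 9, 15, 21, 27.
2nd diffs: 6, 6, 6 (constant).
Newton forward-difference form: t_k = 9 + 9·C(k-1,1) + 6·C(k-1,2).
At k = 8: k-1 = 7, so t_8 = 9 + 63 + 126 = 198.

198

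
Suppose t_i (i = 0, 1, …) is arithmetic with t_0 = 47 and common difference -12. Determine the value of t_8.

t_i = 47 + (i - 0)·(-12).
t_8 = 47 + 8·(-12) = -49.

-49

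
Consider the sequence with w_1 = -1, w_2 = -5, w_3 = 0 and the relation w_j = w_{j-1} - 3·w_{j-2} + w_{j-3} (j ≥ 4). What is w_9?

w_4 = 14  w_5 = 9  w_6 = -33  w_7 = -46  w_8 = 62  w_9 = 167.

167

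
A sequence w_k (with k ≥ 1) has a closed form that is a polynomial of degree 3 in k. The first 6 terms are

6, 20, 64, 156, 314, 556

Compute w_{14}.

7676

1st diffs: 14, 44, 92, 158, 242.
2nd diffs: 30, 48, 66, 84.
3rd diffs: 18, 18, 18 (constant).
So w_k = 3k^3 - 3k^2 + 2k + 4.
Evaluating at k = 14 gives w_{14} = 7676.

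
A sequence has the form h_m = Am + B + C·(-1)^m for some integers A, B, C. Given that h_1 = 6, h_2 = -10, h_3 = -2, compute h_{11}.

At m = 1, 2, 3: A + B - C = 6; 2A + B + C = -10; 3A + B - C = -2.
Subtracting the first from the second: A + 2C = -16.
Subtracting the second from the third: A - 2C = 8.
Solving: C = -6, A = -4, then B = 4.
Therefore h_{11} = -44 + 4 + (-6)·(-1) = -34.

-34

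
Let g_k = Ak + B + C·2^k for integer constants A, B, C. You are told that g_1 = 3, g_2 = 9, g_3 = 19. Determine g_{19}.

Write the equations: A + B + 2C = 3; 2A + B + 4C = 9; 3A + B + 8C = 19.
Subtracting the first from the second: A + 2C = 6.
Subtracting the second from the third: A + 4C = 10.
Solving: C = 2, A = 2, then B = -3.
Therefore g_{19} = 38 + (-3) + 2·524288 = 1048611.

1048611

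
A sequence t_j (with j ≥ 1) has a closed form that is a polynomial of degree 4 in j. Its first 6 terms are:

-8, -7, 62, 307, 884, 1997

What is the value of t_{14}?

1st diffs: 1, 69, 245, 577, 1113.
2nd diffs: 68, 176, 332, 536.
3rd diffs: 108, 156, 204.
4th diffs: 48, 48 (constant).
Newton forward-difference form: t_j = -8 + 1·C(j-1,1) + 68·C(j-1,2) + 108·C(j-1,3) + 48·C(j-1,4).
At j = 14: j-1 = 13, so t_{14} = -8 + 13 + 5304 + 30888 + 34320 = 70517.

70517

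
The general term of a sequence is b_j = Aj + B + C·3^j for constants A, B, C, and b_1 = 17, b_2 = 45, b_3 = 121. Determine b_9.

78769

The three given values yield: A + B + 3C = 17; 2A + B + 9C = 45; 3A + B + 27C = 121.
Subtracting the first from the second: A + 6C = 28.
Subtracting the second from the third: A + 18C = 76.
Solving: C = 4, A = 4, then B = 1.
Therefore b_9 = 36 + 1 + 4·19683 = 78769.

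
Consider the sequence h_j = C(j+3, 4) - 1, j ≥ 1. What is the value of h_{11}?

1000

C(14, 4) = 1001, so h_{11} = 1000.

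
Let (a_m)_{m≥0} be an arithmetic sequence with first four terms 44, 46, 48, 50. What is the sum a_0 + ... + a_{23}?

1608

Common difference d = 2.
a_m = 44 + (m - 0)·2.
a_{23} = 90; S = 24·(44 + 90)/2 = 1608.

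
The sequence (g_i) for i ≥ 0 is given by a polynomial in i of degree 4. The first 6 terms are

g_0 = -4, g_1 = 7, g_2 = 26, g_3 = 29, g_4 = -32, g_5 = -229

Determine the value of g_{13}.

1st diffs: 11, 19, 3, -61, -197.
2nd diffs: 8, -16, -64, -136.
3rd diffs: -24, -48, -72.
4th diffs: -24, -24 (constant).
Newton forward-difference form: g_i = -4 + 11·C(i,1) + 8·C(i,2) + (-24)·C(i,3) + (-24)·C(i,4).
At i = 13: i = 13, so g_{13} = -4 + 143 + 624 - 6864 - 17160 = -23261.

-23261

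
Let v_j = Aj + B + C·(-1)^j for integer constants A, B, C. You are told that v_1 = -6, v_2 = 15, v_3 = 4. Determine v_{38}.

Write the equations: A + B - C = -6; 2A + B + C = 15; 3A + B - C = 4.
Subtracting the first from the second: A + 2C = 21.
Subtracting the second from the third: A - 2C = -11.
Solving: C = 8, A = 5, then B = -3.
Hence v_{38} = 5·38 + (-3) + 8·1 = 195.

195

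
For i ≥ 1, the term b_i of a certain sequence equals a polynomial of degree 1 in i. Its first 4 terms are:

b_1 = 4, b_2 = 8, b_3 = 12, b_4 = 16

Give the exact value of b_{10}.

40

1st diffs: 4, 4, 4 (constant).
So b_i = 4i.
Evaluating at i = 10 gives b_{10} = 40.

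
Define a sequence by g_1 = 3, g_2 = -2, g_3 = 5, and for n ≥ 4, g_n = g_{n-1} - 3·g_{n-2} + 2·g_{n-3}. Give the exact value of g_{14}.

Compute successive terms:
g_4 = 17;  g_5 = -2;  g_6 = -43;  …;  g_{11} = -218;  g_{12} = 853;  g_{13} = 853;  g_{14} = -2142.

-2142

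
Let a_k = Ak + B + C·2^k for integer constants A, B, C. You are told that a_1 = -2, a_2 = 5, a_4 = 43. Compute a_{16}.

The three given values yield: A + B + 2C = -2; 2A + B + 4C = 5; 4A + B + 16C = 43.
Subtracting the first from the second: A + 2C = 7.
Subtracting the second from the third: 2A + 12C = 38.
Solving: C = 3, A = 1, then B = -9.
So a_k = 1·k + (-9) + 3·2^k; at k=16 this is 196615.

196615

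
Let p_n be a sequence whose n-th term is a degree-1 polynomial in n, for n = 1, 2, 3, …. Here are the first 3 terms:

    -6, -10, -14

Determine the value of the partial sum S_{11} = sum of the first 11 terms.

1st diffs: -4, -4 (constant).
So p_n = -4n - 2.
Continuing: …, -18, -22, -26, -30, …, p_{11} = -46.
Summing n = 1..11 (11 terms) gives -286.

-286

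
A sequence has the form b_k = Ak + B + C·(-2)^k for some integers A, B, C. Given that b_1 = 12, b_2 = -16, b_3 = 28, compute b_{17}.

524228

Write the equations: A + B - 2C = 12; 2A + B + 4C = -16; 3A + B - 8C = 28.
Subtracting the first from the second: A + 6C = -28.
Subtracting the second from the third: A - 12C = 44.
Solving: C = -4, A = -4, then B = 8.
Hence b_{17} = -4·17 + 8 + (-4)·(-131072) = 524228.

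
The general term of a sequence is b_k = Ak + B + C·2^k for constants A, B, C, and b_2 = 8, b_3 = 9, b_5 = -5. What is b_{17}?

-130985

Plug in k = 2, 3, 5: 2A + B + 4C = 8; 3A + B + 8C = 9; 5A + B + 32C = -5.
Subtracting the first from the second: A + 4C = 1.
Subtracting the second from the third: 2A + 24C = -14.
Solving: C = -1, A = 5, then B = 2.
Hence b_{17} = 5·17 + 2 + (-1)·131072 = -130985.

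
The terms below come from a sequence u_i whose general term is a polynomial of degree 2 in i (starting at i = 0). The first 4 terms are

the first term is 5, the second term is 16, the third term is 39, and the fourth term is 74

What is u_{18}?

1st diffs: 11, 23, 35.
2nd diffs: 12, 12 (constant).
Newton forward-difference form: u_i = 5 + 11·C(i,1) + 12·C(i,2).
At i = 18: i = 18, so u_{18} = 5 + 198 + 1836 = 2039.

2039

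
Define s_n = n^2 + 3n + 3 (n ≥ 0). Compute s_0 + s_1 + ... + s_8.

Over n = 0..8: Σn = 36, Σn² = 204.
Total = (1)·204 + (3)·36 + (3)·9 = 339.

339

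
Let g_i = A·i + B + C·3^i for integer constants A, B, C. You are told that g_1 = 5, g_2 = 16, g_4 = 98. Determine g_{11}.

177199

Write the equations: A + B + 3C = 5; 2A + B + 9C = 16; 4A + B + 81C = 98.
Subtracting the first from the second: A + 6C = 11.
Subtracting the second from the third: 2A + 72C = 82.
Solving: C = 1, A = 5, then B = -3.
So g_i = 5·i + (-3) + 1·3^i; at i=11 this is 177199.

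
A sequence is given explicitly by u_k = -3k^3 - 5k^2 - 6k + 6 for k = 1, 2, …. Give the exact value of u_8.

u_8 = -3·8^3 - 5·8^2 - 6·8 + 6 = -1898.

-1898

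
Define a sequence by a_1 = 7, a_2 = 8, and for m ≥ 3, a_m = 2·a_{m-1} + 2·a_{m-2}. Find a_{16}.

Step forward from the initial values:
a_3 = 30, a_4 = 76, a_5 = 212, …, a_{13} = 655168, a_{14} = 1789952, a_{15} = 4890240, a_{16} = 13360384.

13360384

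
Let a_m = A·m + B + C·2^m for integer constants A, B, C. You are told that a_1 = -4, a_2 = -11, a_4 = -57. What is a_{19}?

-2097130

Plug in m = 1, 2, 4: A + B + 2C = -4; 2A + B + 4C = -11; 4A + B + 16C = -57.
Subtracting the first from the second: A + 2C = -7.
Subtracting the second from the third: 2A + 12C = -46.
Solving: C = -4, A = 1, then B = 3.
So a_m = 1·m + 3 + (-4)·2^m; at m=19 this is -2097130.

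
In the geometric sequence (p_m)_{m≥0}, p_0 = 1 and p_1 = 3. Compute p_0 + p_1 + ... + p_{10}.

Common ratio r = 3.
p_m = 1·3^(m-0).
S = 1·(3^11 - 1)/(3 - 1) = 1·(177147 - 1)/(2) = 88573.

88573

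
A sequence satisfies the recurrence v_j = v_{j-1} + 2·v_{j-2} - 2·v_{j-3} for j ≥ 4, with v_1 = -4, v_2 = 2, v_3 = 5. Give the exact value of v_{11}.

Iterate the recurrence:
v_4 = 17, v_5 = 23, v_6 = 47, v_7 = 59, v_8 = 107, v_9 = 131, v_{10} = 227, v_{11} = 275.

275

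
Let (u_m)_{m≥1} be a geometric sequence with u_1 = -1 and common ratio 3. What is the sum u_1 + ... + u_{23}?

u_m = (-1)·3^(m-1).
S = (-1)·(3^23 - 1)/(3 - 1) = (-1)·(94143178827 - 1)/(2) = -47071589413.

-47071589413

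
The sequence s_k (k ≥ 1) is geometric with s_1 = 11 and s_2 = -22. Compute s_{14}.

-90112

Common ratio r = -2.
s_k = 11·(-2)^(k-1).
s_{14} = 11·(-2)^13 = -90112.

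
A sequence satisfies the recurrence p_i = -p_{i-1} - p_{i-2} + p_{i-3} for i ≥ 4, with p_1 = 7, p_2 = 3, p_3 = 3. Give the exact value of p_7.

Step forward from the initial values:
p_4 = 1, p_5 = -1, p_6 = 3, p_7 = -1.

-1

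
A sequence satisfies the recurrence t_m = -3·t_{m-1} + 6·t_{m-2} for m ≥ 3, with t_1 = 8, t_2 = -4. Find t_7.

18252

Step forward from the initial values:
t_3 = 60, t_4 = -204, t_5 = 972, t_6 = -4140, t_7 = 18252.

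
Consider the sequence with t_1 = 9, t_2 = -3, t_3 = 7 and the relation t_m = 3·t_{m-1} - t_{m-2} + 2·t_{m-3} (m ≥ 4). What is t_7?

Iterate the recurrence:
t_4 = 42  t_5 = 113  t_6 = 311  t_7 = 904.

904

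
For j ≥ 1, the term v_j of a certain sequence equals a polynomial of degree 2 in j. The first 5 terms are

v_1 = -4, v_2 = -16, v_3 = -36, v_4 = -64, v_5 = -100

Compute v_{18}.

1st diffs: -12, -20, -28, -36.
2nd diffs: -8, -8, -8 (constant).
Newton forward-difference form: v_j = -4 + (-12)·C(j-1,1) + (-8)·C(j-1,2).
At j = 18: j-1 = 17, so v_{18} = -4 - 204 - 1088 = -1296.

-1296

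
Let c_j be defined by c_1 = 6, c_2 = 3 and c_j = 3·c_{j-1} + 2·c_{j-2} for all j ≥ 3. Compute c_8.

11229

Compute successive terms:
c_3 = 21; c_4 = 69; c_5 = 249; c_6 = 885; c_7 = 3153; c_8 = 11229.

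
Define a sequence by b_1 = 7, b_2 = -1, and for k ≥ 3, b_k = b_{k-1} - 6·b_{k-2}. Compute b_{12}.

-125557

Iterate the recurrence:
b_3 = -43; b_4 = -37; b_5 = 221; b_6 = 443; b_7 = -883; b_8 = -3541; b_9 = 1757; b_{10} = 23003; b_{11} = 12461; b_{12} = -125557.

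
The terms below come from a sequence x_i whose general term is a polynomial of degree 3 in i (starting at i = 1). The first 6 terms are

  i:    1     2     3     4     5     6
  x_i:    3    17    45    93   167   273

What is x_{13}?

2415

1st diffs: 14, 28, 48, 74, 106.
2nd diffs: 14, 20, 26, 32.
3rd diffs: 6, 6, 6 (constant).
Newton forward-difference form: x_i = 3 + 14·C(i-1,1) + 14·C(i-1,2) + 6·C(i-1,3).
At i = 13: i-1 = 12, so x_{13} = 3 + 168 + 924 + 1320 = 2415.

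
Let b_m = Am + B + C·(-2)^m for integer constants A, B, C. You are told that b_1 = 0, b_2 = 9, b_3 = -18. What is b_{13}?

At m = 1, 2, 3: A + B - 2C = 0; 2A + B + 4C = 9; 3A + B - 8C = -18.
Subtracting the first from the second: A + 6C = 9.
Subtracting the second from the third: A - 12C = -27.
Solving: C = 2, A = -3, then B = 7.
Therefore b_{13} = -39 + 7 + 2·(-8192) = -16416.

-16416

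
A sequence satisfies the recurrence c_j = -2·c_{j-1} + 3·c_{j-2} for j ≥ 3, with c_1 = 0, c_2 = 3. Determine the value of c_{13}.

-398580

Step forward from the initial values:
c_3 = -6  c_4 = 21  c_5 = -60  …  c_{10} = 14763  c_{11} = -44286  c_{12} = 132861  c_{13} = -398580.
(Characteristic roots are 1 and -3.)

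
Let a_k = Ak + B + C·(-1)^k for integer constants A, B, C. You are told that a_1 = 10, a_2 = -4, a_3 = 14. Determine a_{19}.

46

At k = 1, 2, 3: A + B - C = 10; 2A + B + C = -4; 3A + B - C = 14.
Subtracting the first from the second: A + 2C = -14.
Subtracting the second from the third: A - 2C = 18.
Solving: C = -8, A = 2, then B = 0.
So a_k = 2·k + 0 + (-8)·(-1)^k; at k=19 this is 46.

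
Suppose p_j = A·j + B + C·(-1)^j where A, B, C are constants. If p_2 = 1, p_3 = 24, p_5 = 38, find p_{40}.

267

At j = 2, 3, 5: 2A + B + C = 1; 3A + B - C = 24; 5A + B - C = 38.
Subtracting the first from the second: A - 2C = 23.
Subtracting the second from the third: 2A = 14.
Solving: C = -8, A = 7, then B = -5.
So p_j = 7·j + (-5) + (-8)·(-1)^j; at j=40 this is 267.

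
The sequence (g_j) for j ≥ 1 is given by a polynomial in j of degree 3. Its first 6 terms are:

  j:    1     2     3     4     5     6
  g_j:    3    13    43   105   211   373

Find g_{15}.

1st diffs: 10, 30, 62, 106, 162.
2nd diffs: 20, 32, 44, 56.
3rd diffs: 12, 12, 12 (constant).
So g_j = 2j^3 - 2j^2 + 2j + 1.
Evaluating at j = 15 gives g_{15} = 6331.

6331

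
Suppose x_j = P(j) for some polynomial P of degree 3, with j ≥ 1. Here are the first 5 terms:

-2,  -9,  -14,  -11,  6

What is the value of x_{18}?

1st diffs: -7, -5, 3, 17.
2nd diffs: 2, 8, 14.
3rd diffs: 6, 6 (constant).
So x_j = j^3 - 5j^2 + j + 1.
Evaluating at j = 18 gives x_{18} = 4231.

4231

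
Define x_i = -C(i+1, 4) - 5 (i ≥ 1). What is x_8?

-131

C(9, 4) = 126, so x_8 = -131.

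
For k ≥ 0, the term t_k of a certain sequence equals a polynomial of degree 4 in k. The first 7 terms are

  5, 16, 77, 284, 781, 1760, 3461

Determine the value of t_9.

16016

1st diffs: 11, 61, 207, 497, 979, 1701.
2nd diffs: 50, 146, 290, 482, 722.
3rd diffs: 96, 144, 192, 240.
4th diffs: 48, 48, 48 (constant).
Newton forward-difference form: t_k = 5 + 11·C(k,1) + 50·C(k,2) + 96·C(k,3) + 48·C(k,4).
At k = 9: k = 9, so t_9 = 5 + 99 + 1800 + 8064 + 6048 = 16016.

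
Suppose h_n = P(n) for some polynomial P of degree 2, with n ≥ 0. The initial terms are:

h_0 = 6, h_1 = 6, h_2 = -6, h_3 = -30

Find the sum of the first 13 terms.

-3354

1st diffs: 0, -12, -24.
2nd diffs: -12, -12 (constant).
So h_n = -6n^2 + 6n + 6.
Continuing: …, -66, -114, -174, -246, …, h_{12} = -786.
Summing n = 0..12 (13 terms) gives -3354.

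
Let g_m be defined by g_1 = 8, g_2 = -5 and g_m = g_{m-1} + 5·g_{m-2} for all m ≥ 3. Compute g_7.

1160

Step forward from the initial values:
g_3 = 35, g_4 = 10, g_5 = 185, g_6 = 235, g_7 = 1160.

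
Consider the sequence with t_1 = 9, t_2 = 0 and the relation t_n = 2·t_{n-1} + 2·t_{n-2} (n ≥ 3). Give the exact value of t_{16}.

6706944

Step forward from the initial values:
t_3 = 18; t_4 = 36; t_5 = 108; …; t_{13} = 328896; t_{14} = 898560; t_{15} = 2454912; t_{16} = 6706944.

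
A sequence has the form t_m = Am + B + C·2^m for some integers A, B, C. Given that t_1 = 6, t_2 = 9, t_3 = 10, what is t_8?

-213

At m = 1, 2, 3: A + B + 2C = 6; 2A + B + 4C = 9; 3A + B + 8C = 10.
Subtracting the first from the second: A + 2C = 3.
Subtracting the second from the third: A + 4C = 1.
Solving: C = -1, A = 5, then B = 3.
Hence t_8 = 5·8 + 3 + (-1)·256 = -213.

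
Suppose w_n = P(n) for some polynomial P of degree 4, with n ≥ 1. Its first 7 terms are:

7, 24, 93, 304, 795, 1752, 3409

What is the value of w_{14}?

64344

1st diffs: 17, 69, 211, 491, 957, 1657.
2nd diffs: 52, 142, 280, 466, 700.
3rd diffs: 90, 138, 186, 234.
4th diffs: 48, 48, 48 (constant).
Newton forward-difference form: w_n = 7 + 17·C(n-1,1) + 52·C(n-1,2) + 90·C(n-1,3) + 48·C(n-1,4).
At n = 14: n-1 = 13, so w_{14} = 7 + 221 + 4056 + 25740 + 34320 = 64344.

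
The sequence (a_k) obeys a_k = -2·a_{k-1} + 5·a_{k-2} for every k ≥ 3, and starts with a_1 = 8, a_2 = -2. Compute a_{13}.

7877456

Step forward from the initial values:
a_3 = 44;  a_4 = -98;  a_5 = 416;  …;  a_{10} = -191762;  a_{11} = 662204;  a_{12} = -2283218;  a_{13} = 7877456.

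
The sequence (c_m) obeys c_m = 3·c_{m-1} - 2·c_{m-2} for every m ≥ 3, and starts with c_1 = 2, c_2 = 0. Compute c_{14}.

Step forward from the initial values:
c_3 = -4; c_4 = -12; c_5 = -28; …; c_{11} = -2044; c_{12} = -4092; c_{13} = -8188; c_{14} = -16380.
(Characteristic roots are 2 and 1.)

-16380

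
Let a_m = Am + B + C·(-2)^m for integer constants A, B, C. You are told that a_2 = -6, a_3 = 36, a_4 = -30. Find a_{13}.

24648

At m = 2, 3, 4: 2A + B + 4C = -6; 3A + B - 8C = 36; 4A + B + 16C = -30.
Subtracting the first from the second: A - 12C = 42.
Subtracting the second from the third: A + 24C = -66.
Solving: C = -3, A = 6, then B = -6.
So a_m = 6·m + (-6) + (-3)·(-2)^m; at m=13 this is 24648.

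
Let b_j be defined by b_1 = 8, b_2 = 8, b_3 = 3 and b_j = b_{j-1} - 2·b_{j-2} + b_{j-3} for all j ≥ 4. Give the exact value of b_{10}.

Applying the relation repeatedly:
b_4 = -5;  b_5 = -3;  b_6 = 10;  b_7 = 11;  b_8 = -12;  b_9 = -24;  b_{10} = 11.

11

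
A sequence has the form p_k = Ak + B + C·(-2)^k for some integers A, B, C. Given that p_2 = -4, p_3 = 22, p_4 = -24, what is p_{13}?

16410

The three given values yield: 2A + B + 4C = -4; 3A + B - 8C = 22; 4A + B + 16C = -24.
Subtracting the first from the second: A - 12C = 26.
Subtracting the second from the third: A + 24C = -46.
Solving: C = -2, A = 2, then B = 0.
Therefore p_{13} = 26 + 0 + (-2)·(-8192) = 16410.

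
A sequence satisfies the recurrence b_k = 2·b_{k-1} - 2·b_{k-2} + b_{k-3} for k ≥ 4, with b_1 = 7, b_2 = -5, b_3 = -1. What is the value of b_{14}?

Applying the relation repeatedly:
b_4 = 15  b_5 = 27  b_6 = 23  …  b_{11} = 27  b_{12} = 23  b_{13} = 7  b_{14} = -5.

-5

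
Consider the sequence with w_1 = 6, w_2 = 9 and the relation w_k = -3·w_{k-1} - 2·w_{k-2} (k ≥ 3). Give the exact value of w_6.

Applying the relation repeatedly:
w_3 = -39;  w_4 = 99;  w_5 = -219;  w_6 = 459.
(Characteristic roots are -1 and -2.)

459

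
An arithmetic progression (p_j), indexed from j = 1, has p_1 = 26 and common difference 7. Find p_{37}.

278

p_j = 26 + (j - 1)·7.
p_{37} = 26 + 36·7 = 278.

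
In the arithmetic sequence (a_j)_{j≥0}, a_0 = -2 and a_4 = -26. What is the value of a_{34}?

-206

Common difference d = (-26 - (-2)) / (4 - 0) = -6.
a_j = -2 + (j - 0)·(-6).
a_{34} = -2 + 34·(-6) = -206.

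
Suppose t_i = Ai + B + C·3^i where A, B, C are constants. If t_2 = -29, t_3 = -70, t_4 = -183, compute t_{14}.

-9566009

Plug in i = 2, 3, 4: 2A + B + 9C = -29; 3A + B + 27C = -70; 4A + B + 81C = -183.
Subtracting the first from the second: A + 18C = -41.
Subtracting the second from the third: A + 54C = -113.
Solving: C = -2, A = -5, then B = -1.
So t_i = -5·i + (-1) + (-2)·3^i; at i=14 this is -9566009.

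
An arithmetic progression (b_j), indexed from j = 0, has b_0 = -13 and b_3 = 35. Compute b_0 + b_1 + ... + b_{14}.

Common difference d = (35 - (-13)) / (3 - 0) = 16.
b_j = -13 + (j - 0)·16.
b_{14} = 211; S = 15·(-13 + 211)/2 = 1485.

1485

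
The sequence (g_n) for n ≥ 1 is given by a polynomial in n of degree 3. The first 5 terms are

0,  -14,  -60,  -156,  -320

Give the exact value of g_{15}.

-9660

1st diffs: -14, -46, -96, -164.
2nd diffs: -32, -50, -68.
3rd diffs: -18, -18 (constant).
Newton forward-difference form: g_n = (-14)·C(n-1,1) + (-32)·C(n-1,2) + (-18)·C(n-1,3).
At n = 15: n-1 = 14, so g_{15} = -196 - 2912 - 6552 = -9660.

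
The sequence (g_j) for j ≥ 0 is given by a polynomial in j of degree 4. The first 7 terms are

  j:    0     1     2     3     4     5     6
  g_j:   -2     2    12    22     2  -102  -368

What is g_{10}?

-5452

1st diffs: 4, 10, 10, -20, -104, -266.
2nd diffs: 6, 0, -30, -84, -162.
3rd diffs: -6, -30, -54, -78.
4th diffs: -24, -24, -24 (constant).
Newton forward-difference form: g_j = -2 + 4·C(j,1) + 6·C(j,2) + (-6)·C(j,3) + (-24)·C(j,4).
At j = 10: j = 10, so g_{10} = -2 + 40 + 270 - 720 - 5040 = -5452.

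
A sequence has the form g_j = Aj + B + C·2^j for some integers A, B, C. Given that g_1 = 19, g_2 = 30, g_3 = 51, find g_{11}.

Write the equations: A + B + 2C = 19; 2A + B + 4C = 30; 3A + B + 8C = 51.
Subtracting the first from the second: A + 2C = 11.
Subtracting the second from the third: A + 4C = 21.
Solving: C = 5, A = 1, then B = 8.
Therefore g_{11} = 11 + 8 + 5·2048 = 10259.

10259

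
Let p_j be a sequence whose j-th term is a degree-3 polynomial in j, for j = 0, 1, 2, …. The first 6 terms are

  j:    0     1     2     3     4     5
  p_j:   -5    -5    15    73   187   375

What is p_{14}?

1st diffs: 0, 20, 58, 114, 188.
2nd diffs: 20, 38, 56, 74.
3rd diffs: 18, 18, 18 (constant).
Newton forward-difference form: p_j = -5 + 20·C(j,2) + 18·C(j,3).
At j = 14: j = 14, so p_{14} = -5 + 1820 + 6552 = 8367.

8367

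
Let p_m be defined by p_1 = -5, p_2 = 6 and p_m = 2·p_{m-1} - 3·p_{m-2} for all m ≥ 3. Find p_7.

Applying the relation repeatedly:
p_3 = 27;  p_4 = 36;  p_5 = -9;  p_6 = -126;  p_7 = -225.

-225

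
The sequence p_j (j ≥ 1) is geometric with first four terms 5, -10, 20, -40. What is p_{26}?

-167772160

Common ratio r = -2.
p_j = 5·(-2)^(j-1).
p_{26} = 5·(-2)^25 = -167772160.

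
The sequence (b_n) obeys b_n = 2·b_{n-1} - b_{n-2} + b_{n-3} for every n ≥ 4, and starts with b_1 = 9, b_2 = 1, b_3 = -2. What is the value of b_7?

Step forward from the initial values:
b_4 = 4  b_5 = 11  b_6 = 16  b_7 = 25.

25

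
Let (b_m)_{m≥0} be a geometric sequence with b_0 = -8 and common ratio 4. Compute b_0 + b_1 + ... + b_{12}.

-178956968

b_m = (-8)·4^(m-0).
S = (-8)·(4^13 - 1)/(4 - 1) = (-8)·(67108864 - 1)/(3) = -178956968.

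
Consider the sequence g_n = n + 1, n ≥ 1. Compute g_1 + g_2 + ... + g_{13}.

104

Over n = 1..13: Σn = 91.
Total = (1)·91 + (1)·13 = 104.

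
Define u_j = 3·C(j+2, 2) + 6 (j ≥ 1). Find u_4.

C(6, 2) = 15, so u_4 = 51.

51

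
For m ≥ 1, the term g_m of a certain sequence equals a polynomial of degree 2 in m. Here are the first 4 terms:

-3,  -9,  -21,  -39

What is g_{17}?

1st diffs: -6, -12, -18.
2nd diffs: -6, -6 (constant).
Newton forward-difference form: g_m = -3 + (-6)·C(m-1,1) + (-6)·C(m-1,2).
At m = 17: m-1 = 16, so g_{17} = -3 - 96 - 720 = -819.

-819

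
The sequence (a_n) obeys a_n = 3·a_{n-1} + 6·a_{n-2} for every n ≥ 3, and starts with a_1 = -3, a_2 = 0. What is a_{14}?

-152936910

Step forward from the initial values:
a_3 = -18  a_4 = -54  a_5 = -270  …  a_{11} = -1829790  a_{12} = -8000046  a_{13} = -34978878  a_{14} = -152936910.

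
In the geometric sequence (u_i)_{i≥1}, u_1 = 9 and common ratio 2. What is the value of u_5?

u_i = 9·2^(i-1).
u_5 = 9·2^4 = 144.

144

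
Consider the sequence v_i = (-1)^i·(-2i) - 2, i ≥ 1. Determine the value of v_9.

(-1)^9 = -1; -2i at i=9 is -18; so v_9 = 16.

16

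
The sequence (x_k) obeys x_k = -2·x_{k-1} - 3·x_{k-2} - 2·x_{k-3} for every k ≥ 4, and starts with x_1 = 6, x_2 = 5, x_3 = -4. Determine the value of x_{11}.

116

x_4 = -19  x_5 = 40  x_6 = -15  x_7 = -52  x_8 = 69  x_9 = 48  x_{10} = -199  x_{11} = 116.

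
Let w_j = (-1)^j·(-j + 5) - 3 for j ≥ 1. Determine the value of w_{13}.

(-1)^13 = -1; -j + 5 at j=13 is -8; so w_{13} = 5.

5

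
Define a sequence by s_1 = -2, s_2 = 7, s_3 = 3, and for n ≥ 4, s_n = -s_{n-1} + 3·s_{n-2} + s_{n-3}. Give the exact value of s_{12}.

Iterate the recurrence:
s_4 = 16; s_5 = 0; s_6 = 51; s_7 = -35; s_8 = 188; s_9 = -242; s_{10} = 771; s_{11} = -1309; s_{12} = 3380.

3380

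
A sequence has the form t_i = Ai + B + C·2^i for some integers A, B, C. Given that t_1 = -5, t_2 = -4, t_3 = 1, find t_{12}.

Plug in i = 1, 2, 3: A + B + 2C = -5; 2A + B + 4C = -4; 3A + B + 8C = 1.
Subtracting the first from the second: A + 2C = 1.
Subtracting the second from the third: A + 4C = 5.
Solving: C = 2, A = -3, then B = -6.
So t_i = -3·i + (-6) + 2·2^i; at i=12 this is 8150.

8150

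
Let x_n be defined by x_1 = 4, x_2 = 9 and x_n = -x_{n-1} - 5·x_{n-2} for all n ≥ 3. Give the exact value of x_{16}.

x_3 = -29  x_4 = -16  x_5 = 161  …  x_{13} = -23404  x_{14} = -201591  x_{15} = 318611  x_{16} = 689344.

689344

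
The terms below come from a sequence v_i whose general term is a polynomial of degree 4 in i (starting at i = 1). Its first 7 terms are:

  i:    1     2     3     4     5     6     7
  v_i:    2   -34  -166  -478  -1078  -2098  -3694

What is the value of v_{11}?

1st diffs: -36, -132, -312, -600, -1020, -1596.
2nd diffs: -96, -180, -288, -420, -576.
3rd diffs: -84, -108, -132, -156.
4th diffs: -24, -24, -24 (constant).
Newton forward-difference form: v_i = 2 + (-36)·C(i-1,1) + (-96)·C(i-1,2) + (-84)·C(i-1,3) + (-24)·C(i-1,4).
At i = 11: i-1 = 10, so v_{11} = 2 - 360 - 4320 - 10080 - 5040 = -19798.

-19798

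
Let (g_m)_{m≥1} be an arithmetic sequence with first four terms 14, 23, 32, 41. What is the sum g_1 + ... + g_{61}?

17324

Common difference d = 9.
g_m = 14 + (m - 1)·9.
g_{61} = 554; S = 61·(14 + 554)/2 = 17324.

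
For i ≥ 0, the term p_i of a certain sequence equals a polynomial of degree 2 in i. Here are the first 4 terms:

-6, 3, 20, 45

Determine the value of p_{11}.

533

1st diffs: 9, 17, 25.
2nd diffs: 8, 8 (constant).
Newton forward-difference form: p_i = -6 + 9·C(i,1) + 8·C(i,2).
At i = 11: i = 11, so p_{11} = -6 + 99 + 440 = 533.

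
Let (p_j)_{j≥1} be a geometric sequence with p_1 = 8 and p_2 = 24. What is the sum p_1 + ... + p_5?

Common ratio r = 3.
p_j = 8·3^(j-1).
S = 8·(3^5 - 1)/(3 - 1) = 8·(243 - 1)/(2) = 968.

968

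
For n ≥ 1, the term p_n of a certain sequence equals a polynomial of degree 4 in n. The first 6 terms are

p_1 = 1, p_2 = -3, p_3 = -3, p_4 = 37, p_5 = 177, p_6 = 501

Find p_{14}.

1st diffs: -4, 0, 40, 140, 324.
2nd diffs: 4, 40, 100, 184.
3rd diffs: 36, 60, 84.
4th diffs: 24, 24 (constant).
So p_n = n^4 - 4n^3 + n^2 + 6n - 3.
Evaluating at n = 14 gives p_{14} = 27717.

27717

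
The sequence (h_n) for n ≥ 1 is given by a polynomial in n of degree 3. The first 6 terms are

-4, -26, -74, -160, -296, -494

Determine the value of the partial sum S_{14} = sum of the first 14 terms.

1st diffs: -22, -48, -86, -136, -198.
2nd diffs: -26, -38, -50, -62.
3rd diffs: -12, -12, -12 (constant).
So h_n = -2n^3 - n^2 - 5n + 4.
Continuing: …, -766, -1124, -1580, -2146, …, h_{14} = -5750.
Summing n = 1..14 (14 terms) gives -23534.

-23534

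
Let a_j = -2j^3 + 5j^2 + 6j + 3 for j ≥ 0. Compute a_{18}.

a_{18} = -2·18^3 + 5·18^2 + 6·18 + 3 = -9933.

-9933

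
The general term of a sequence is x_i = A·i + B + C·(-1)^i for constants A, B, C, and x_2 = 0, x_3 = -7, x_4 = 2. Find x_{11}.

1

Plug in i = 2, 3, 4: 2A + B + C = 0; 3A + B - C = -7; 4A + B + C = 2.
Subtracting the first from the second: A - 2C = -7.
Subtracting the second from the third: A + 2C = 9.
Solving: C = 4, A = 1, then B = -6.
So x_i = 1·i + (-6) + 4·(-1)^i; at i=11 this is 1.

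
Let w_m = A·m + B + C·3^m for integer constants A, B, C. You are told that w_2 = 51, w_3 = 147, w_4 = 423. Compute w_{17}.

Plug in m = 2, 3, 4: 2A + B + 9C = 51; 3A + B + 27C = 147; 4A + B + 81C = 423.
Subtracting the first from the second: A + 18C = 96.
Subtracting the second from the third: A + 54C = 276.
Solving: C = 5, A = 6, then B = -6.
Therefore w_{17} = 102 + (-6) + 5·129140163 = 645700911.

645700911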